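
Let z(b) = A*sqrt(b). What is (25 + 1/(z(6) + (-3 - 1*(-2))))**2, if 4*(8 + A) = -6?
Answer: 730460895/1168561 - 1027026*sqrt(6)/1168561 ≈ 622.94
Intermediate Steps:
A = -19/2 (A = -8 + (1/4)*(-6) = -8 - 3/2 = -19/2 ≈ -9.5000)
z(b) = -19*sqrt(b)/2
(25 + 1/(z(6) + (-3 - 1*(-2))))**2 = (25 + 1/(-19*sqrt(6)/2 + (-3 - 1*(-2))))**2 = (25 + 1/(-19*sqrt(6)/2 + (-3 + 2)))**2 = (25 + 1/(-19*sqrt(6)/2 - 1))**2 = (25 + 1/(-1 - 19*sqrt(6)/2))**2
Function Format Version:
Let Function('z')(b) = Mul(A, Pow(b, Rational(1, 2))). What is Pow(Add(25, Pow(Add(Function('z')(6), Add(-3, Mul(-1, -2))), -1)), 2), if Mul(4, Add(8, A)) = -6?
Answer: Add(Rational(730460895, 1168561), Mul(Rational(-1027026, 1168561), Pow(6, Rational(1, 2)))) ≈ 622.94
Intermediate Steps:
A = Rational(-19, 2) (A = Add(-8, Mul(Rational(1, 4), -6)) = Add(-8, Rational(-3, 2)) = Rational(-19, 2) ≈ -9.5000)
Function('z')(b) = Mul(Rational(-19, 2), Pow(b, Rational(1, 2)))
Pow(Add(25, Pow(Add(Function('z')(6), Add(-3, Mul(-1, -2))), -1)), 2) = Pow(Add(25, Pow(Add(Mul(Rational(-19, 2), Pow(6, Rational(1, 2))), Add(-3, Mul(-1, -2))), -1)), 2) = Pow(Add(25, Pow(Add(Mul(Rational(-19, 2), Pow(6, Rational(1, 2))), Add(-3, 2)), -1)), 2) = Pow(Add(25, Pow(Add(Mul(Rational(-19, 2), Pow(6, Rational(1, 2))), -1), -1)), 2) = Pow(Add(25, Pow(Add(-1, Mul(Rational(-19, 2), Pow(6, Rational(1, 2)))), -1)), 2)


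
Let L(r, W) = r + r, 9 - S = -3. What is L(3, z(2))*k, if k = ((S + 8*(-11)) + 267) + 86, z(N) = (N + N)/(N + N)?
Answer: 1662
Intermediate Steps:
S = 12 (S = 9 - 1*(-3) = 9 + 3 = 12)
z(N) = 1 (z(N) = (2*N)/((2*N)) = (2*N)*(1/(2*N)) = 1)
L(r, W) = 2*r
k = 277 (k = ((12 + 8*(-11)) + 267) + 86 = ((12 - 88) + 267) + 86 = (-76 + 267) + 86 = 191 + 86 = 277)
L(3, z(2))*k = (2*3)*277 = 6*277 = 1662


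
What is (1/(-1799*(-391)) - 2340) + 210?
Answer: -1498261169/703409 ≈ -2130.0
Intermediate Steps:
(1/(-1799*(-391)) - 2340) + 210 = (-1/1799*(-1/391) - 2340) + 210 = (1/703409 - 2340) + 210 = -1645977059/703409 + 210 = -1498261169/703409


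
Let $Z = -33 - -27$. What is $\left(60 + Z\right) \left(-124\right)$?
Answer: $-6696$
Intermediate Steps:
$Z = -6$ ($Z = -33 + 27 = -6$)
$\left(60 + Z\right) \left(-124\right) = \left(60 - 6\right) \left(-124\right) = 54 \left(-124\right) = -6696$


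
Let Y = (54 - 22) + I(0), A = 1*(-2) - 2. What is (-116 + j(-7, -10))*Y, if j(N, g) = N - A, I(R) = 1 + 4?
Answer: -4403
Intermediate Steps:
I(R) = 5
A = -4 (A = -2 - 2 = -4)
j(N, g) = 4 + N (j(N, g) = N - 1*(-4) = N + 4 = 4 + N)
Y = 37 (Y = (54 - 22) + 5 = 32 + 5 = 37)
(-116 + j(-7, -10))*Y = (-116 + (4 - 7))*37 = (-116 - 3)*37 = -119*37 = -4403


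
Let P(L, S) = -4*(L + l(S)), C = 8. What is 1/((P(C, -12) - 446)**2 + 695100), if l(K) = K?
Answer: 1/880000 ≈ 1.1364e-6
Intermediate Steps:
P(L, S) = -4*L - 4*S (P(L, S) = -4*(L + S) = -4*L - 4*S)
1/((P(C, -12) - 446)**2 + 695100) = 1/(((-4*8 - 4*(-12)) - 446)**2 + 695100) = 1/(((-32 + 48) - 446)**2 + 695100) = 1/((16 - 446)**2 + 695100) = 1/((-430)**2 + 695100) = 1/(184900 + 695100) = 1/880000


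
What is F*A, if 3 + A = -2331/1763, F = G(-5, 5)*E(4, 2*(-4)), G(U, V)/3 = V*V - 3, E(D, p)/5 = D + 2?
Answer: -15087600/1763 ≈ -8557.9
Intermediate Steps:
E(D, p) = 10 + 5*D (E(D, p) = 5*(D + 2) = 5*(2 + D) = 10 + 5*D)
G(U, V) = -9 + 3*V**2 (G(U, V) = 3*(V*V - 3) = 3*(V**2 - 3) = 3*(-3 + V**2) = -9 + 3*V**2)
F = 1980 (F = (-9 + 3*5**2)*(10 + 5*4) = (-9 + 3*25)*(10 + 20) = (-9 + 75)*30 = 66*30 = 1980)
A = -7620/1763 (A = -3 - 2331/1763 = -7620/1763 ≈ -4.3222)
F*A = 1980*(-7620/1763) = -15087600/1763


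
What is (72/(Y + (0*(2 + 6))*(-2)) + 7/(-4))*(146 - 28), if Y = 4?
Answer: 3835/2 ≈ 1917.5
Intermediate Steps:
(72/(Y + (0*(2 + 6))*(-2)) + 7/(-4))*(146 - 28) = (72/(4 + (0*(2 + 6))*(-2)) + 7/(-4))*(146 - 28) = (72/(4 + (0*8)*(-2)) + 7*(-¼))*118 = (72/(4 + 0*(-2)) - 7/4)*118 = (72/(4 + 0) - 7/4)*118 = (72/4 - 7/4)*118 = (72*(¼) - 7/4)*118 = (18 - 7/4)*118 = (65/4)*118 = 3835/2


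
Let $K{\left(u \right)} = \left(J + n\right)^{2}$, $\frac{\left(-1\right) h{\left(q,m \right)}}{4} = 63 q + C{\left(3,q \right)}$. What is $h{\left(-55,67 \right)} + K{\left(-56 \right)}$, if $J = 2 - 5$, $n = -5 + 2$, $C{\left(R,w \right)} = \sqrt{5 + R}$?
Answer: $13896 - 8 \sqrt{2} \approx 13885.0$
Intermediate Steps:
$h{\left(q,m \right)} = - 252 q - 8 \sqrt{2}$ ($h{\left(q,m \right)} = - 4 \left(63 q + \sqrt{5 + 3}\right) = - 4 \left(63 q + \sqrt{8}\right) = - 4 \left(63 q + 2 \sqrt{2}\right) = - 4 \left(2 \sqrt{2} + 63 q\right) = - 252 q - 8 \sqrt{2}$)
$n = -3$
$J = -3$ ($J = 2 - 5 = -3$)
$K{\left(u \right)} = 36$ ($K{\left(u \right)} = \left(-3 - 3\right)^{2} = \left(-6\right)^{2} = 36$)
$h{\left(-55,67 \right)} + K{\left(-56 \right)} = \left(\left(-252\right) \left(-55\right) - 8 \sqrt{2}\right) + 36 = \left(13860 - 8 \sqrt{2}\right) + 36 = 13896 - 8 \sqrt{2}$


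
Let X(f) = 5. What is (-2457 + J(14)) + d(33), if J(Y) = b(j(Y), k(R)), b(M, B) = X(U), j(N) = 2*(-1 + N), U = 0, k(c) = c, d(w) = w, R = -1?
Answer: -2419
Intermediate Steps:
j(N) = -2 + 2*N
b(M, B) = 5
J(Y) = 5
(-2457 + J(14)) + d(33) = (-2457 + 5) + 33 = -2452 + 33 = -2419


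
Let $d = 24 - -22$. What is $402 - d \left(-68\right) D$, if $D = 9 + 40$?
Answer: $153674$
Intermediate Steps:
$D = 49$
$d = 46$ ($d = 24 + 22 = 46$)
$402 - d \left(-68\right) D = 402 - 46 \left(-68\right) 49 = 402 - \left(-3128\right) 49 = 402 - -153272 = 402 + 153272 = 153674$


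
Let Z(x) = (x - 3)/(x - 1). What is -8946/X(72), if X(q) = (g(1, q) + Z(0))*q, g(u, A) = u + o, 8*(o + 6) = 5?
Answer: 994/11 ≈ 90.364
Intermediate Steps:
o = -43/8 (o = -6 + (⅛)*5 = -6 + 5/8 = -43/8 ≈ -5.3750)
g(u, A) = -43/8 + u (g(u, A) = u - 43/8 = -43/8 + u)
Z(x) = (-3 + x)/(-1 + x)
X(q) = -11*q/8 (X(q) = ((-43/8 + 1) + (-3 + 0)/(-1 + 0))*q = (-35/8 - 3/(-1))*q = (-35/8 - 1*(-3))*q = (-35/8 + 3)*q = -11*q/8)
-8946/X(72) = -8946/((-11/8*72)) = -8946/(-99) = -8946*(-1/99) = 994/11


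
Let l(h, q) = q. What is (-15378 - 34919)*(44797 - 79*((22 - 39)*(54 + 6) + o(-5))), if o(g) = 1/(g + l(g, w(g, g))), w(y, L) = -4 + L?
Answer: -88289191029/14 ≈ -6.3064e+9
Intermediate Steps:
o(g) = 1/(-4 + 2*g) (o(g) = 1/(g + (-4 + g)) = 1/(-4 + 2*g))
(-15378 - 34919)*(44797 - 79*((22 - 39)*(54 + 6) + o(-5))) = (-15378 - 34919)*(44797 - 79*((22 - 39)*(54 + 6) + 1/(2*(-2 - 5)))) = -50297*(44797 - 79*(-17*60 + (1/2)/(-7))) = -50297*(44797 - 79*(-1020 + (1/2)*(-1/7))) = -50297*(44797 - 79*(-1020 - 1/14)) = -50297*(44797 - 79*(-14281/14)) = -50297*(44797 + 1128199/14) = -50297*1755357/14 = -88289191029/14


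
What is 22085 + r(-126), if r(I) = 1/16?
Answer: 353361/16 ≈ 22085.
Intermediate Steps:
r(I) = 1/16
22085 + r(-126) = 22085 + 1/16 = 353361/16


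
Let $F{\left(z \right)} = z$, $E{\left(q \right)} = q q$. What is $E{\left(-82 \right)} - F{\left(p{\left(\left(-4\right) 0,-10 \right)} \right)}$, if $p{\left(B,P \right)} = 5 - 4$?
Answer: $6723$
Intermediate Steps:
$p{\left(B,P \right)} = 1$ ($p{\left(B,P \right)} = 5 - 4 = 1$)
$E{\left(q \right)} = q^{2}$
$E{\left(-82 \right)} - F{\left(p{\left(\left(-4\right) 0,-10 \right)} \right)} = \left(-82\right)^{2} - 1 = 6724 - 1 = 6723$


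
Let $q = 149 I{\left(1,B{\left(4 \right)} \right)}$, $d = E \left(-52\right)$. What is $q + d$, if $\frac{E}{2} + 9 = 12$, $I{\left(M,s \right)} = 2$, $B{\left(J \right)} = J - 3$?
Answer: $-14$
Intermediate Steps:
$B{\left(J \right)} = -3 + J$
$E = 6$ ($E = -18 + 2 \cdot 12 = -18 + 24 = 6$)
$d = -312$ ($d = 6 \left(-52\right) = -312$)
$q = 298$ ($q = 149 \cdot 2 = 298$)
$q + d = 298 - 312 = -14$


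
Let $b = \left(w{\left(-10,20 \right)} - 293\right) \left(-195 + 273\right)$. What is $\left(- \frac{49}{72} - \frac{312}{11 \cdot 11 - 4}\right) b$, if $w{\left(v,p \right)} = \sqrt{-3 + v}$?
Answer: $\frac{917969}{12} - \frac{3133 i \sqrt{13}}{12} \approx 76497.0 - 941.35 i$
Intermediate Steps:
$b = -22854 + 78 i \sqrt{13}$ ($b = \left(\sqrt{-3 - 10} - 293\right) \left(-195 + 273\right) = \left(\sqrt{-13} - 293\right) 78 = \left(i \sqrt{13} - 293\right) 78 = \left(-293 + i \sqrt{13}\right) 78 = -22854 + 78 i \sqrt{13} \approx -22854.0 + 281.23 i$)
$\left(- \frac{49}{72} - \frac{312}{11 \cdot 11 - 4}\right) b = \left(- \frac{49}{72} - \frac{312}{11 \cdot 11 - 4}\right) \left(-22854 + 78 i \sqrt{13}\right) = \left(\left(-49\right) \frac{1}{72} - \frac{312}{121 - 4}\right) \left(-22854 + 78 i \sqrt{13}\right) = \left(- \frac{49}{72} - \frac{312}{117}\right) \left(-22854 + 78 i \sqrt{13}\right) = \left(- \frac{49}{72} - \frac{8}{3}\right) \left(-22854 + 78 i \sqrt{13}\right) = - \frac{241 \left(-22854 + 78 i \sqrt{13}\right)}{72} = \frac{917969}{12} - \frac{3133 i \sqrt{13}}{12}$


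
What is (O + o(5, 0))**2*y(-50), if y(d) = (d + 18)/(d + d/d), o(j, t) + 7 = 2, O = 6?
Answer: 32/49 ≈ 0.65306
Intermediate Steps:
o(j, t) = -5 (o(j, t) = -7 + 2 = -5)
y(d) = (18 + d)/(1 + d) (y(d) = (18 + d)/(d + 1) = (18 + d)/(1 + d))
(O + o(5, 0))**2*y(-50) = (6 - 5)**2*((18 - 50)/(1 - 50)) = 1**2*(-32/(-49)) = 1*(-1/49*(-32)) = 1*(32/49) = 32/49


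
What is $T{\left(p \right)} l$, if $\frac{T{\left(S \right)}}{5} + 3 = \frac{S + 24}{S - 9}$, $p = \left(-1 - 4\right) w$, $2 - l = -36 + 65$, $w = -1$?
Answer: $\frac{5535}{4} \approx 1383.8$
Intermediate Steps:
$l = -27$ ($l = 2 - \left(-36 + 65\right) = 2 - 29 = -27$)
$p = 5$ ($p = \left(-1 - 4\right) \left(-1\right) = \left(-5\right) \left(-1\right) = 5$)
$T{\left(S \right)} = -15 + \frac{5 \left(24 + S\right)}{-9 + S}$ ($T{\left(S \right)} = -15 + 5 \frac{S + 24}{S - 9} = -15 + 5 \frac{24 + S}{-9 + S} = -15 + \frac{5 \left(24 + S\right)}{-9 + S}$)
$T{\left(p \right)} l = \frac{5 \left(51 - 10\right)}{-9 + 5} \left(-27\right) = \frac{5 \left(51 - 10\right)}{-4} \left(-27\right) = 5 \left(- \frac{1}{4}\right) 41 \left(-27\right) = \left(- \frac{205}{4}\right) \left(-27\right) = \frac{5535}{4}$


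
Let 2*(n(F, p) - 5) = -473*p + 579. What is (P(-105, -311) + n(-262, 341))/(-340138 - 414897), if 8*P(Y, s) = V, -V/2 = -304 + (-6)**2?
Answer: 16057/151007 ≈ 0.10633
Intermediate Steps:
V = 536 (V = -2*(-304 + (-6)**2) = -2*(-304 + 36) = -2*(-268) = 536)
P(Y, s) = 67 (P(Y, s) = (1/8)*536 = 67)
n(F, p) = 589/2 - 473*p/2 (n(F, p) = 5 + (-473*p + 579)/2 = 5 + (579 - 473*p)/2 = 5 + (579/2 - 473*p/2) = 589/2 - 473*p/2)
(P(-105, -311) + n(-262, 341))/(-340138 - 414897) = (67 + (589/2 - 473/2*341))/(-340138 - 414897) = (67 + (589/2 - 161293/2))/(-755035) = (67 - 80352)*(-1/755035) = -80285*(-1/755035) = 16057/151007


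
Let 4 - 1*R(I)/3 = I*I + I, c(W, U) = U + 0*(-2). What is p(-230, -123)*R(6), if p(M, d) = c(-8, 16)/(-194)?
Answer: 912/97 ≈ 9.4021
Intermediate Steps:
c(W, U) = U (c(W, U) = U + 0 = U)
R(I) = 12 - 3*I - 3*I² (R(I) = 12 - 3*(I*I + I) = 12 - 3*(I² + I) = 12 - 3*(I + I²) = 12 + (-3*I - 3*I²) = 12 - 3*I - 3*I²)
p(M, d) = -8/97 (p(M, d) = 16/(-194) = 16*(-1/194) = -8/97)
p(-230, -123)*R(6) = -8*(12 - 3*6 - 3*6²)/97 = -8*(12 - 18 - 3*36)/97 = -8*(12 - 18 - 108)/97 = -8/97*(-114) = 912/97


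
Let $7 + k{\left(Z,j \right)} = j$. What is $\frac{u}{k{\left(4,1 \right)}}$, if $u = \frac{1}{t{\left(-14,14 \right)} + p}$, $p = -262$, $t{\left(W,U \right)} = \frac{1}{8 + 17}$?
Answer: $\frac{25}{39294} \approx 0.00063623$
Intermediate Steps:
$t{\left(W,U \right)} = \frac{1}{25}$
$k{\left(Z,j \right)} = -7 + j$
$u = - \frac{25}{6549}$ ($u = \frac{1}{\frac{1}{25} - 262} = \frac{1}{- \frac{6549}{25}} = - \frac{25}{6549} \approx -0.0038174$)
$\frac{u}{k{\left(4,1 \right)}} = \frac{1}{-7 + 1} \left(- \frac{25}{6549}\right) = \frac{1}{-6} \left(- \frac{25}{6549}\right) = \left(- \frac{1}{6}\right) \left(- \frac{25}{6549}\right) = \frac{25}{39294}$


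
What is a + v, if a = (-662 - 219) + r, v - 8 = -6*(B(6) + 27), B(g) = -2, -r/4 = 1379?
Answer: -6539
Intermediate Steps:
r = -5516 (r = -4*1379 = -5516)
v = -142 (v = 8 - 6*(-2 + 27) = 8 - 6*25 = 8 - 150 = -142)
a = -6397 (a = (-662 - 219) - 5516 = -881 - 5516 = -6397)
a + v = -6397 - 142 = -6539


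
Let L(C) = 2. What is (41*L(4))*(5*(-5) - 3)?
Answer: -2296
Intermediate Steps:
(41*L(4))*(5*(-5) - 3) = (41*2)*(5*(-5) - 3) = 82*(-25 - 3) = 82*(-28) = -2296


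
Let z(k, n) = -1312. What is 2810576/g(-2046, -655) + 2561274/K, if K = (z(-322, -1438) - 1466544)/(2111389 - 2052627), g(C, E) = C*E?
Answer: -25211615142604673/245889732660 ≈ -1.0253e+5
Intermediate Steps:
K = -733928/29381 (K = (-1312 - 1466544)/(2111389 - 2052627) = -1467856/58762 = -1467856*1/58762 = -733928/29381 ≈ -24.980)
2810576/g(-2046, -655) + 2561274/K = 2810576/((-2046*(-655))) + 2561274/(-733928/29381) = 2810576/1340130 + 2561274*(-29381/733928) = 2810576*(1/1340130) - 37626395697/366964 = 1405288/670065 - 37626395697/366964 = -25211615142604673/245889732660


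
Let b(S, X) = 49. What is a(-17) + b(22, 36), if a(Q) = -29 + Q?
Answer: 3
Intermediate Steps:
a(-17) + b(22, 36) = (-29 - 17) + 49 = -46 + 49 = 3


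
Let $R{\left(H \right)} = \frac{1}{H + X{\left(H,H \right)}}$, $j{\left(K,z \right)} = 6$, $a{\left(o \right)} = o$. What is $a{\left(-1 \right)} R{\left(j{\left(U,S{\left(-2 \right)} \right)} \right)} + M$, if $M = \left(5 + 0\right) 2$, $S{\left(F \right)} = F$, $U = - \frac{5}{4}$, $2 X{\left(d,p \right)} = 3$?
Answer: $\frac{148}{15} \approx 9.8667$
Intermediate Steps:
$X{\left(d,p \right)} = \frac{3}{2}$ ($X{\left(d,p \right)} = \frac{1}{2} \cdot 3 = \frac{3}{2}$)
$U = - \frac{5}{4}$ ($U = \left(-5\right) \frac{1}{4} = - \frac{5}{4} \approx -1.25$)
$R{\left(H \right)} = \frac{1}{\frac{3}{2} + H}$ ($R{\left(H \right)} = \frac{1}{H + \frac{3}{2}} = \frac{1}{\frac{3}{2} + H}$)
$M = 10$ ($M = 5 \cdot 2 = 10$)
$a{\left(-1 \right)} R{\left(j{\left(U,S{\left(-2 \right)} \right)} \right)} + M = - \frac{2}{3 + 2 \cdot 6} + 10 = - \frac{2}{3 + 12} + 10 = - \frac{2}{15} + 10 = \frac{148}{15}$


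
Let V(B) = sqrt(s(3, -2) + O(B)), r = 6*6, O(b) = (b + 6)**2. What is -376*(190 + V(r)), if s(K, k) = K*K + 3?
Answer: -71440 - 1504*sqrt(111) ≈ -87286.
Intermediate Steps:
s(K, k) = 3 + K**2 (s(K, k) = K**2 + 3 = 3 + K**2)
O(b) = (6 + b)**2
r = 36
V(B) = sqrt(12 + (6 + B)**2) (V(B) = sqrt((3 + 3**2) + (6 + B)**2) = sqrt((3 + 9) + (6 + B)**2) = sqrt(12 + (6 + B)**2))
-376*(190 + V(r)) = -376*(190 + sqrt(12 + (6 + 36)**2)) = -376*(190 + sqrt(12 + 42**2)) = -376*(190 + sqrt(12 + 1764)) = -376*(190 + sqrt(1776)) = -376*(190 + 4*sqrt(111)) = -71440 - 1504*sqrt(111)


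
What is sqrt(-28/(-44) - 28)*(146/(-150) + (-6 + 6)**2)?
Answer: -73*I*sqrt(3311)/825 ≈ -5.0915*I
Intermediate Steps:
sqrt(-28/(-44) - 28)*(146/(-150) + (-6 + 6)**2) = sqrt(-28*(-1/44) - 28)*(146*(-1/150) + 0**2) = sqrt(7/11 - 28)*(-73/75 + 0) = sqrt(-301/11)*(-73/75) = (I*sqrt(3311)/11)*(-73/75) = -73*I*sqrt(3311)/825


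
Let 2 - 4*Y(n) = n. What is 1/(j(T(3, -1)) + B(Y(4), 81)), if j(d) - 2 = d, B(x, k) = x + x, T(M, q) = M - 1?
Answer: ⅓ ≈ 0.33333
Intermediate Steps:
T(M, q) = -1 + M
Y(n) = ½ - n/4
B(x, k) = 2*x
j(d) = 2 + d
1/(j(T(3, -1)) + B(Y(4), 81)) = 1/((2 + (-1 + 3)) + 2*(½ - ¼*4)) = 1/((2 + 2) + 2*(½ - 1)) = 1/(4 + 2*(-½)) = 1/(4 - 1) = 1/3 = ⅓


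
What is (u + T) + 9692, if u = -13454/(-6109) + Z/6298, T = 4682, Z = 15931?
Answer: 553214260039/38474482 ≈ 14379.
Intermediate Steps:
u = 182055771/38474482 (u = -13454/(-6109) + 15931/6298 = -13454*(-1/6109) + 15931*(1/6298) = 13454/6109 + 15931/6298 = 182055771/38474482 ≈ 4.7319)
(u + T) + 9692 = (182055771/38474482 + 4682) + 9692 = 180319580495/38474482 + 9692 = 553214260039/38474482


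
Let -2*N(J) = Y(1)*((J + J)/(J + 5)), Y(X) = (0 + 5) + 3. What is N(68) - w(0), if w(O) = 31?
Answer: -2807/73 ≈ -38.452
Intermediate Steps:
Y(X) = 8 (Y(X) = 5 + 3 = 8)
N(J) = -8*J/(5 + J) (N(J) = -4*(J + J)/(J + 5) = -4*(2*J)/(5 + J) = -4*2*J/(5 + J) = -8*J/(5 + J))
N(68) - w(0) = -8*68/(5 + 68) - 1*31 = -8*68/73 - 31 = -8*68*1/73 - 31 = -544/73 - 31 = -2807/73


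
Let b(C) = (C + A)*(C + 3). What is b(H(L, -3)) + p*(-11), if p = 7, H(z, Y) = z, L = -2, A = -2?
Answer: -81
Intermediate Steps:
b(C) = (-2 + C)*(3 + C) (b(C) = (C - 2)*(C + 3) = (-2 + C)*(3 + C))
b(H(L, -3)) + p*(-11) = (-6 - 2 + (-2)²) + 7*(-11) = (-6 - 2 + 4) - 77 = -4 - 77 = -81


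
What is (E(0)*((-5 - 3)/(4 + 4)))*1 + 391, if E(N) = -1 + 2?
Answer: 390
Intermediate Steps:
E(N) = 1
(E(0)*((-5 - 3)/(4 + 4)))*1 + 391 = (1*((-5 - 3)/(4 + 4)))*1 + 391 = (1*(-8/8))*1 + 391 = (1*(-8*⅛))*1 + 391 = (1*(-1))*1 + 391 = -1*1 + 391 = -1 + 391 = 390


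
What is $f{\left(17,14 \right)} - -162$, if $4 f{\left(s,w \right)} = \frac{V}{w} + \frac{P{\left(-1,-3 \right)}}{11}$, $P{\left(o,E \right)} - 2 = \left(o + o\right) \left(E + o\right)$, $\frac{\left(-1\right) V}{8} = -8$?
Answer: $\frac{25159}{154} \approx 163.37$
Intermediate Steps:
$V = 64$ ($V = \left(-8\right) \left(-8\right) = 64$)
$P{\left(o,E \right)} = 2 + 2 o \left(E + o\right)$ ($P{\left(o,E \right)} = 2 + \left(o + o\right) \left(E + o\right) = 2 + 2 o \left(E + o\right)$)
$f{\left(s,w \right)} = \frac{5}{22} + \frac{16}{w}$ ($f{\left(s,w \right)} = \frac{\frac{64}{w} + \frac{2 + 2 \left(-1\right)^{2} + 2 \left(-3\right) \left(-1\right)}{11}}{4} = \frac{\frac{64}{w} + \left(2 + 2 \cdot 1 + 6\right) \frac{1}{11}}{4} = \frac{\frac{64}{w} + \left(2 + 2 + 6\right) \frac{1}{11}}{4} = \frac{\frac{64}{w} + 10 \cdot \frac{1}{11}}{4} = \frac{\frac{64}{w} + \frac{10}{11}}{4} = \frac{\frac{10}{11} + \frac{64}{w}}{4} = \frac{5}{22} + \frac{16}{w}$)
$f{\left(17,14 \right)} - -162 = \left(\frac{5}{22} + \frac{16}{14}\right) - -162 = \left(\frac{5}{22} + 16 \cdot \frac{1}{14}\right) + 162 = \left(\frac{5}{22} + \frac{8}{7}\right) + 162 = \frac{211}{154} + 162 = \frac{25159}{154}$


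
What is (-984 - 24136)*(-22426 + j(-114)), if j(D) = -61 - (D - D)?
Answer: 564873440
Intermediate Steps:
j(D) = -61 (j(D) = -61 - 1*0 = -61 + 0 = -61)
(-984 - 24136)*(-22426 + j(-114)) = (-984 - 24136)*(-22426 - 61) = -25120*(-22487) = 564873440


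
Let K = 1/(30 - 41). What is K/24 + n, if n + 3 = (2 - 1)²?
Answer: -529/264 ≈ -2.0038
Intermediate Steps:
K = -1/11 (K = 1/(-11) = -1/11 ≈ -0.090909)
n = -2 (n = -3 + (2 - 1)² = -3 + 1² = -3 + 1 = -2)
K/24 + n = -1/11/24 - 2 = -1/11*1/24 - 2 = -1/264 - 2 = -529/264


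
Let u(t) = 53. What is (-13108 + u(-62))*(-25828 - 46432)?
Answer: 943354300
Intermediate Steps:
(-13108 + u(-62))*(-25828 - 46432) = (-13108 + 53)*(-25828 - 46432) = -13055*(-72260) = 943354300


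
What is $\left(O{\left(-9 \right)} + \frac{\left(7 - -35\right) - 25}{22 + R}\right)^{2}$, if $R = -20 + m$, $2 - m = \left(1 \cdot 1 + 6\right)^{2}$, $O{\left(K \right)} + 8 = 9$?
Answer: $\frac{784}{2025} \approx 0.38716$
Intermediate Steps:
$O{\left(K \right)} = 1$ ($O{\left(K \right)} = -8 + 9 = 1$)
$m = -47$ ($m = 2 - \left(1 \cdot 1 + 6\right)^{2} = 2 - \left(1 + 6\right)^{2} = 2 - 7^{2} = 2 - 49 = -47$)
$R = -67$ ($R = -20 - 47 = -67$)
$\left(O{\left(-9 \right)} + \frac{\left(7 - -35\right) - 25}{22 + R}\right)^{2} = \left(1 + \frac{\left(7 - -35\right) - 25}{22 - 67}\right)^{2} = \left(1 + \frac{\left(7 + 35\right) - 25}{-45}\right)^{2} = \left(1 + \left(42 - 25\right) \left(- \frac{1}{45}\right)\right)^{2} = \left(1 + 17 \left(- \frac{1}{45}\right)\right)^{2} = \left(1 - \frac{17}{45}\right)^{2} = \left(\frac{28}{45}\right)^{2} = \frac{784}{2025}$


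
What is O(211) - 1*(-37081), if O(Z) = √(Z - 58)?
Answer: 37081 + 3*√17 ≈ 37093.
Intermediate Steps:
O(Z) = √(-58 + Z)
O(211) - 1*(-37081) = √(-58 + 211) - 1*(-37081) = √153 + 37081 = 3*√17 + 37081 = 37081 + 3*√17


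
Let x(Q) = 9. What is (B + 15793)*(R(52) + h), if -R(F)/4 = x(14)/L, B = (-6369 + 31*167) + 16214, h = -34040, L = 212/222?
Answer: -55655526170/53 ≈ -1.0501e+9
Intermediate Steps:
L = 106/111 (L = 212*(1/222) = 106/111 ≈ 0.95496)
B = 15022 (B = (-6369 + 5177) + 16214 = -1192 + 16214 = 15022)
R(F) = -1998/53 (R(F) = -36/106/111 = -36*111/106 = -4*999/106 = -1998/53)
(B + 15793)*(R(52) + h) = (15022 + 15793)*(-1998/53 - 34040) = 30815*(-1806118/53) = -55655526170/53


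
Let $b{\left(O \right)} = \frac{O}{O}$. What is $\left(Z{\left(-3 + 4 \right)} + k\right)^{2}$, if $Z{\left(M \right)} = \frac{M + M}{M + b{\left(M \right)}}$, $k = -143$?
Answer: $20164$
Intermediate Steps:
$b{\left(O \right)} = 1$
$Z{\left(M \right)} = \frac{2 M}{1 + M}$ ($Z{\left(M \right)} = \frac{M + M}{M + 1} = \frac{2 M}{1 + M}$)
$\left(Z{\left(-3 + 4 \right)} + k\right)^{2} = \left(\frac{2 \left(-3 + 4\right)}{1 + \left(-3 + 4\right)} - 143\right)^{2} = \left(2 \cdot 1 \frac{1}{1 + 1} - 143\right)^{2} = \left(2 \cdot 1 \cdot \frac{1}{2} - 143\right)^{2} = \left(1 - 143\right)^{2} = \left(-142\right)^{2} = 20164$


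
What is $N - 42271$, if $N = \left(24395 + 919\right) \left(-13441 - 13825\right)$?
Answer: $-690253795$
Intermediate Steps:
$N = -690211524$ ($N = 25314 \left(-27266\right) = -690211524$)
$N - 42271 = -690211524 - 42271 = -690253795$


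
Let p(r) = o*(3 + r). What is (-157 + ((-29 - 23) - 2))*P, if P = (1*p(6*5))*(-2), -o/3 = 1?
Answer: -41778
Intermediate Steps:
o = -3 (o = -3*1 = -3)
p(r) = -9 - 3*r (p(r) = -3*(3 + r) = -9 - 3*r)
P = 198 (P = (1*(-9 - 18*5))*(-2) = (1*(-9 - 3*30))*(-2) = (1*(-9 - 90))*(-2) = (1*(-99))*(-2) = -99*(-2) = 198)
(-157 + ((-29 - 23) - 2))*P = (-157 + ((-29 - 23) - 2))*198 = (-157 + (-52 - 2))*198 = (-157 - 54)*198 = -211*198 = -41778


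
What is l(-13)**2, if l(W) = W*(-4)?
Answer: 2704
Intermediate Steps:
l(W) = -4*W
l(-13)**2 = (-4*(-13))**2 = 52**2 = 2704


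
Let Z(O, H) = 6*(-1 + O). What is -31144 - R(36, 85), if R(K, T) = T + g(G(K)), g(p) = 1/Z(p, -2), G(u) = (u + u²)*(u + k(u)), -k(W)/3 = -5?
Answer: -12728503195/407586 ≈ -31229.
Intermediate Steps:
k(W) = 15 (k(W) = -3*(-5) = 15)
Z(O, H) = -6 + 6*O
G(u) = (15 + u)*(u + u²) (G(u) = (u + u²)*(u + 15) = (u + u²)*(15 + u) = (15 + u)*(u + u²))
g(p) = 1/(-6 + 6*p)
R(K, T) = T + 1/(6*(-1 + K*(15 + K² + 16*K)))
-31144 - R(36, 85) = -31144 - (⅙ + 85*(-1 + 36*(15 + 36² + 16*36)))/(-1 + 36*(15 + 36² + 16*36)) = -31144 - (⅙ + 85*(-1 + 36*(15 + 1296 + 576)))/(-1 + 36*(15 + 1296 + 576)) = -31144 - (⅙ + 85*(-1 + 36*1887))/(-1 + 36*1887) = -31144 - (⅙ + 85*(-1 + 67932))/(-1 + 67932) = -31144 - (⅙ + 85*67931)/67931 = -31144 - (⅙ + 5774135)/67931 = -31144 - 34644811/(67931*6) = -31144 - 1*34644811/407586 = -31144 - 34644811/407586 = -12728503195/407586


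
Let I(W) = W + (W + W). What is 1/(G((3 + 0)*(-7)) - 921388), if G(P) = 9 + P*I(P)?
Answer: -1/920056 ≈ -1.0869e-6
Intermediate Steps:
I(W) = 3*W (I(W) = W + 2*W = 3*W)
G(P) = 9 + 3*P² (G(P) = 9 + P*(3*P) = 9 + 3*P²)
1/(G((3 + 0)*(-7)) - 921388) = 1/((9 + 3*((3 + 0)*(-7))²) - 921388) = 1/((9 + 3*(3*(-7))²) - 921388) = 1/((9 + 3*(-21)²) - 921388) = 1/((9 + 3*441) - 921388) = 1/((9 + 1323) - 921388) = 1/(1332 - 921388) = 1/(-920056) = -1/920056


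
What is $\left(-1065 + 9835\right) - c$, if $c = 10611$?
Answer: $-1841$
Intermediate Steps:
$\left(-1065 + 9835\right) - c = \left(-1065 + 9835\right) - 10611 = 8770 - 10611 = -1841$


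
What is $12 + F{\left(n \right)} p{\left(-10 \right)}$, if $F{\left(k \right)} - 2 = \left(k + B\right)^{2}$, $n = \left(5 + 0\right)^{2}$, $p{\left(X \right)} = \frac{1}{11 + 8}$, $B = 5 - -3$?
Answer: $\frac{1319}{19} \approx 69.421$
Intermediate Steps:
$B = 8$ ($B = 5 + 3 = 8$)
$p{\left(X \right)} = \frac{1}{19}$
$n = 25$ ($n = 5^{2} = 25$)
$F{\left(k \right)} = 2 + \left(8 + k\right)^{2}$ ($F{\left(k \right)} = 2 + \left(k + 8\right)^{2} = 2 + \left(8 + k\right)^{2}$)
$12 + F{\left(n \right)} p{\left(-10 \right)} = 12 + \left(2 + \left(8 + 25\right)^{2}\right) \frac{1}{19} = 12 + \left(2 + 33^{2}\right) \frac{1}{19} = 12 + \left(2 + 1089\right) \frac{1}{19} = 12 + 1091 \cdot \frac{1}{19} = 12 + \frac{1091}{19} = \frac{1319}{19}$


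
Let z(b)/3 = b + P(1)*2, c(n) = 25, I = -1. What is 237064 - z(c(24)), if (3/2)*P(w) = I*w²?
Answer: 236993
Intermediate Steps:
P(w) = -2*w²/3 (P(w) = 2*(-w²)/3 = -2*w²/3)
z(b) = -4 + 3*b (z(b) = 3*(b - ⅔*1²*2) = 3*(b - ⅔*1*2) = 3*(b - ⅔*2) = 3*(b - 4/3) = 3*(-4/3 + b) = -4 + 3*b)
237064 - z(c(24)) = 237064 - (-4 + 3*25) = 237064 - (-4 + 75) = 237064 - 1*71 = 237064 - 71 = 236993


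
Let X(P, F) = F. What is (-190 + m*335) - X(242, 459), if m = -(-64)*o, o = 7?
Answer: 149431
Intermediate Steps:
m = 448 (m = -(-64)*7 = -16*(-28) = 448)
(-190 + m*335) - X(242, 459) = (-190 + 448*335) - 1*459 = (-190 + 150080) - 459 = 149890 - 459 = 149431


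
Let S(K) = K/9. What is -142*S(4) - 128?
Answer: -1720/9 ≈ -191.11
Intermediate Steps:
S(K) = K/9 (S(K) = K*(1/9) = K/9)
-142*S(4) - 128 = -142*4/9 - 128 = -568/9 - 128 = -1720/9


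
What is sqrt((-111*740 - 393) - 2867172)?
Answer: 3*I*sqrt(327745) ≈ 1717.5*I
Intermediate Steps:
sqrt((-111*740 - 393) - 2867172) = sqrt((-82140 - 393) - 2867172) = sqrt(-82533 - 2867172) = sqrt(-2949705) = 3*I*sqrt(327745)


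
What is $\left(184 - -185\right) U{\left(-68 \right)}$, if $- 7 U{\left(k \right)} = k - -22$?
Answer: $\frac{16974}{7} \approx 2424.9$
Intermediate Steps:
$U{\left(k \right)} = - \frac{22}{7} - \frac{k}{7}$ ($U{\left(k \right)} = - \frac{k - -22}{7} = - \frac{k + 22}{7} = - \frac{22 + k}{7} = - \frac{22}{7} - \frac{k}{7}$)
$\left(184 - -185\right) U{\left(-68 \right)} = \left(184 - -185\right) \left(- \frac{22}{7} - - \frac{68}{7}\right) = \left(184 + 185\right) \left(- \frac{22}{7} + \frac{68}{7}\right) = 369 \cdot \frac{46}{7} = \frac{16974}{7}$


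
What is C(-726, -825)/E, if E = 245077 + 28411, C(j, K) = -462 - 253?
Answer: -715/273488 ≈ -0.0026144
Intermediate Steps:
C(j, K) = -715
E = 273488
C(-726, -825)/E = -715/273488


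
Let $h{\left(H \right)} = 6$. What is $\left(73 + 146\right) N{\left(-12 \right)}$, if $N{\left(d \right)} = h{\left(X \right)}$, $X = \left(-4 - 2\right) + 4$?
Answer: $1314$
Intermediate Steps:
$X = -2$ ($X = -6 + 4 = -2$)
$N{\left(d \right)} = 6$
$\left(73 + 146\right) N{\left(-12 \right)} = \left(73 + 146\right) 6 = 219 \cdot 6 = 1314$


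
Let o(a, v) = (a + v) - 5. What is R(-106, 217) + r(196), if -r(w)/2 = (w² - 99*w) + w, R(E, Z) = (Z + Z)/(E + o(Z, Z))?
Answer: -12407934/323 ≈ -38415.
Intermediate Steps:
o(a, v) = -5 + a + v
R(E, Z) = 2*Z/(-5 + E + 2*Z) (R(E, Z) = (Z + Z)/(E + (-5 + Z + Z)) = (2*Z)/(E + (-5 + 2*Z)) = (2*Z)/(-5 + E + 2*Z) = 2*Z/(-5 + E + 2*Z))
r(w) = -2*w² + 196*w (r(w) = -2*((w² - 99*w) + w) = -2*(w² - 98*w) = -2*w² + 196*w)
R(-106, 217) + r(196) = 2*217/(-5 - 106 + 2*217) + 2*196*(98 - 1*196) = 2*217/(-5 - 106 + 434) + 2*196*(98 - 196) = 2*217/323 + 2*196*(-98) = 2*217*(1/323) - 38416 = 434/323 - 38416 = -12407934/323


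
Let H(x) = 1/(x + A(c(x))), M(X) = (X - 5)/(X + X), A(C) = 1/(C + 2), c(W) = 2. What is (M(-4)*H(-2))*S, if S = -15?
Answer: 135/14 ≈ 9.6429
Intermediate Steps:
A(C) = 1/(2 + C)
M(X) = (-5 + X)/(2*X) (M(X) = (-5 + X)/((2*X)) = (-5 + X)*(1/(2*X)) = (-5 + X)/(2*X))
H(x) = 1/(1/4 + x) (H(x) = 1/(x + 1/(2 + 2)) = 1/(x + 1/4) = 1/(1/4 + x))
(M(-4)*H(-2))*S = (((1/2)*(-5 - 4)/(-4))*(4/(1 + 4*(-2))))*(-15) = (((1/2)*(-1/4)*(-9))*(4/(1 - 8)))*(-15) = (9*(4/(-7))/8)*(-15) = (9*(4*(-1/7))/8)*(-15) = ((9/8)*(-4/7))*(-15) = -9/14*(-15) = 135/14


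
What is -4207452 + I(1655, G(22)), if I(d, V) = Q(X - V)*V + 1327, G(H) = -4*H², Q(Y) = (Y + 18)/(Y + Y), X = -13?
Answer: -2696752421/641 ≈ -4.2071e+6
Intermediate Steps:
Q(Y) = (18 + Y)/(2*Y) (Q(Y) = (18 + Y)/((2*Y)) = (18 + Y)*(1/(2*Y)) = (18 + Y)/(2*Y))
I(d, V) = 1327 + V*(5 - V)/(2*(-13 - V)) (I(d, V) = ((18 + (-13 - V))/(2*(-13 - V)))*V + 1327 = ((5 - V)/(2*(-13 - V)))*V + 1327 = V*(5 - V)/(2*(-13 - V)) + 1327 = 1327 + V*(5 - V)/(2*(-13 - V)))
-4207452 + I(1655, G(22)) = -4207452 + (34502 + (-4*22²)² + 2649*(-4*22²))/(2*(13 - 4*22²)) = -4207452 + (34502 + (-4*484)² + 2649*(-4*484))/(2*(13 - 4*484)) = -4207452 + (34502 + (-1936)² + 2649*(-1936))/(2*(13 - 1936)) = -4207452 + (½)*(34502 + 3748096 - 5128464)/(-1923) = -4207452 + (½)*(-1/1923)*(-1345866) = -4207452 + 224311/641 = -2696752421/641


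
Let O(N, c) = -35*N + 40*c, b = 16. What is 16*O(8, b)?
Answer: 5760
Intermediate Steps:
16*O(8, b) = 16*(-35*8 + 40*16) = 16*(-280 + 640) = 16*360 = 5760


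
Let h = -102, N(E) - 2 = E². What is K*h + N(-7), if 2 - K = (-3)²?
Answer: 765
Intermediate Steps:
N(E) = 2 + E²
K = -7 (K = 2 - 1*(-3)² = 2 - 1*9 = 2 - 9 = -7)
K*h + N(-7) = -7*(-102) + (2 + (-7)²) = 714 + (2 + 49) = 714 + 51 = 765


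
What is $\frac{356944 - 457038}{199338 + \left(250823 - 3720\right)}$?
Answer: $- \frac{100094}{446441} \approx -0.2242$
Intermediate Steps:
$\frac{356944 - 457038}{199338 + \left(250823 - 3720\right)} = - \frac{100094}{199338 + 247103} = - \frac{100094}{446441}$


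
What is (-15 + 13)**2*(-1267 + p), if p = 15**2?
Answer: -4168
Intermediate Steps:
p = 225
(-15 + 13)**2*(-1267 + p) = (-15 + 13)**2*(-1267 + 225) = (-2)**2*(-1042) = 4*(-1042) = -4168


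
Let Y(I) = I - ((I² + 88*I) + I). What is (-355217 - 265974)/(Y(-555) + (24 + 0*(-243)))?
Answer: 15151/6321 ≈ 2.3969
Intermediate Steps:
Y(I) = -I² - 88*I (Y(I) = I - (I² + 89*I) = I + (-I² - 89*I) = -I² - 88*I)
(-355217 - 265974)/(Y(-555) + (24 + 0*(-243))) = (-355217 - 265974)/(-1*(-555)*(88 - 555) + (24 + 0*(-243))) = -621191/(-1*(-555)*(-467) + (24 + 0)) = -621191/(-259185 + 24) = -621191/(-259161) = -621191*(-1/259161) = 15151/6321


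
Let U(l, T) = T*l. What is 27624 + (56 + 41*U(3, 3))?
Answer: 28049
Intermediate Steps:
27624 + (56 + 41*U(3, 3)) = 27624 + (56 + 41*(3*3)) = 27624 + (56 + 41*9) = 27624 + (56 + 369) = 27624 + 425 = 28049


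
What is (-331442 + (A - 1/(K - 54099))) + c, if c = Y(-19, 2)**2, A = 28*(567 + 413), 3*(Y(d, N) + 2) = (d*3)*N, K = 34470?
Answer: -5935848857/19629 ≈ -3.0240e+5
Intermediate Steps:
Y(d, N) = -2 + N*d (Y(d, N) = -2 + ((d*3)*N)/3 = -2 + ((3*d)*N)/3 = -2 + (3*N*d)/3 = -2 + N*d)
A = 27440 (A = 28*980 = 27440)
c = 1600 (c = (-2 + 2*(-19))**2 = (-2 - 38)**2 = (-40)**2 = 1600)
(-331442 + (A - 1/(K - 54099))) + c = (-331442 + (27440 - 1/(34470 - 54099))) + 1600 = (-331442 + (27440 - 1/(-19629))) + 1600 = (-331442 + (27440 - 1*(-1/19629))) + 1600 = (-331442 + (27440 + 1/19629)) + 1600 = (-331442 + 538619761/19629) + 1600 = -5967255257/19629 + 1600 = -5935848857/19629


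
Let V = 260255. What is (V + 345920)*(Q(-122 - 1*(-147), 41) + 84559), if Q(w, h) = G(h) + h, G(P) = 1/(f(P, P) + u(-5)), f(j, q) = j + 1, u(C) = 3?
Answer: 461541766235/9 ≈ 5.1282e+10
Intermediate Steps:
f(j, q) = 1 + j
G(P) = 1/(4 + P) (G(P) = 1/((1 + P) + 3) = 1/(4 + P))
Q(w, h) = h + 1/(4 + h) (Q(w, h) = 1/(4 + h) + h = h + 1/(4 + h))
(V + 345920)*(Q(-122 - 1*(-147), 41) + 84559) = (260255 + 345920)*((1 + 41*(4 + 41))/(4 + 41) + 84559) = 606175*((1 + 41*45)/45 + 84559) = 606175*((1 + 1845)/45 + 84559) = 606175*((1/45)*1846 + 84559) = 606175*(1846/45 + 84559) = 606175*(3807001/45) = 461541766235/9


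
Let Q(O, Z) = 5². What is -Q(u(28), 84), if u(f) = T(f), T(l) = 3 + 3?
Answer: -25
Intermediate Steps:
T(l) = 6
u(f) = 6
Q(O, Z) = 25
-Q(u(28), 84) = -1*25 = -25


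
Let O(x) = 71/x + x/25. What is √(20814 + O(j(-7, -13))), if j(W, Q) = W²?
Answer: √25501326/35 ≈ 144.28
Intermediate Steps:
O(x) = 71/x + x/25 (O(x) = 71/x + x*(1/25) = 71/x + x/25)
√(20814 + O(j(-7, -13))) = √(20814 + (71/((-7)²) + (1/25)*(-7)²)) = √(20814 + (71/49 + (1/25)*49)) = √(20814 + (71*(1/49) + 49/25)) = √(20814 + (71/49 + 49/25)) = √(20814 + 4176/1225) = √(25501326/1225) = √25501326/35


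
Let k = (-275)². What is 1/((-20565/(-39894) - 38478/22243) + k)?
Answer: 295787414/22368563979071 ≈ 1.3223e-5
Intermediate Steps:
k = 75625
1/((-20565/(-39894) - 38478/22243) + k) = 1/((-20565/(-39894) - 38478/22243) + 75625) = 1/((-20565*(-1/39894) - 38478*1/22243) + 75625) = 1/((6855/13298 - 38478/22243) + 75625) = 1/(-359204679/295787414 + 75625) = 1/(22368563979071/295787414) = 295787414/22368563979071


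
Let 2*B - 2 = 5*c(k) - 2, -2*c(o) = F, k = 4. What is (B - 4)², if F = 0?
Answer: 16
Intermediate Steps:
c(o) = 0 (c(o) = -½*0 = 0)
B = 0 (B = 1 + (5*0 - 2)/2 = 1 + (0 - 2)/2 = 1 + (½)*(-2) = 1 - 1 = 0)
(B - 4)² = (0 - 4)² = (-4)² = 16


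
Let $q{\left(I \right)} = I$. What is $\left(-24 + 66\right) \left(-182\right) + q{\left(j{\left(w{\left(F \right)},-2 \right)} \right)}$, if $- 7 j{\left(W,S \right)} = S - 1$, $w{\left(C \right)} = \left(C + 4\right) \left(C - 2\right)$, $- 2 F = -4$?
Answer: $- \frac{53505}{7} \approx -7643.6$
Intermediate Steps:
$F = 2$ ($F = \left(- \frac{1}{2}\right) \left(-4\right) = 2$)
$w{\left(C \right)} = \left(-2 + C\right) \left(4 + C\right)$ ($w{\left(C \right)} = \left(4 + C\right) \left(-2 + C\right) = \left(-2 + C\right) \left(4 + C\right)$)
$j{\left(W,S \right)} = \frac{1}{7} - \frac{S}{7}$ ($j{\left(W,S \right)} = - \frac{S - 1}{7} = - \frac{-1 + S}{7} = \frac{1}{7} - \frac{S}{7}$)
$\left(-24 + 66\right) \left(-182\right) + q{\left(j{\left(w{\left(F \right)},-2 \right)} \right)} = \left(-24 + 66\right) \left(-182\right) + \left(\frac{1}{7} - - \frac{2}{7}\right) = 42 \left(-182\right) + \left(\frac{1}{7} + \frac{2}{7}\right) = -7644 + \frac{3}{7} = - \frac{53505}{7}$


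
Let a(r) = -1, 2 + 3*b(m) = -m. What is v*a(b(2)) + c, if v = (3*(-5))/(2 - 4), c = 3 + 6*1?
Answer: 3/2 ≈ 1.5000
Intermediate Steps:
b(m) = -⅔ - m/3 (b(m) = -⅔ + (-m)/3 = -⅔ - m/3)
c = 9 (c = 3 + 6 = 9)
v = 15/2 (v = -15/(-2) = -15*(-½) = 15/2 ≈ 7.5000)
v*a(b(2)) + c = (15/2)*(-1) + 9 = -15/2 + 9 = 3/2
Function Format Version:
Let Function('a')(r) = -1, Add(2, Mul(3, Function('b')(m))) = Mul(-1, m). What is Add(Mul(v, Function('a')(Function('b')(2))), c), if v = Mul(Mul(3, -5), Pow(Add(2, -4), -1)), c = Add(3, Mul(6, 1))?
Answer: Rational(3, 2) ≈ 1.5000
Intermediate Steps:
Function('b')(m) = Add(Rational(-2, 3), Mul(Rational(-1, 3), m)) (Function('b')(m) = Add(Rational(-2, 3), Mul(Rational(1, 3), Mul(-1, m))) = Add(Rational(-2, 3), Mul(Rational(-1, 3), m)))
c = 9 (c = Add(3, 6) = 9)
v = Rational(15, 2) (v = Mul(-15, Pow(-2, -1)) = Mul(-15, Rational(-1, 2)) = Rational(15, 2) ≈ 7.5000)
Add(Mul(v, Function('a')(Function('b')(2))), c) = Add(Mul(Rational(15, 2), -1), 9) = Add(Rational(-15, 2), 9) = Rational(3, 2)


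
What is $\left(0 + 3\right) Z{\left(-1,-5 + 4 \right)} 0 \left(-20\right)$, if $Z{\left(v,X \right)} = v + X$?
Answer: $0$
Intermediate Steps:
$Z{\left(v,X \right)} = X + v$
$\left(0 + 3\right) Z{\left(-1,-5 + 4 \right)} 0 \left(-20\right) = \left(0 + 3\right) \left(\left(-5 + 4\right) - 1\right) 0 \left(-20\right) = 3 \left(-1 - 1\right) 0 \left(-20\right) = 3 \left(-2\right) 0 \left(-20\right) = \left(-6\right) 0 \left(-20\right) = 0 \left(-20\right) = 0$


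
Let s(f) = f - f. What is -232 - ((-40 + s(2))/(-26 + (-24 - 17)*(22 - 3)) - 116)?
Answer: -18684/161 ≈ -116.05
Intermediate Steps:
s(f) = 0
-232 - ((-40 + s(2))/(-26 + (-24 - 17)*(22 - 3)) - 116) = -232 - ((-40 + 0)/(-26 + (-24 - 17)*(22 - 3)) - 116) = -232 - (-40/(-26 - 41*19) - 116) = -232 - (-40/(-26 - 779) - 116) = -232 - (-40/(-805) - 116) = -232 - (-40*(-1/805) - 116) = -232 - (8/161 - 116) = -232 - 1*(-18668/161) = -232 + 18668/161 = -18684/161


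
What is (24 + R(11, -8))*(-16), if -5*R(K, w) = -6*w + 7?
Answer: -208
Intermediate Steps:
R(K, w) = -7/5 + 6*w/5 (R(K, w) = -(-6*w + 7)/5 = -(7 - 6*w)/5 = -7/5 + 6*w/5)
(24 + R(11, -8))*(-16) = (24 + (-7/5 + (6/5)*(-8)))*(-16) = (24 + (-7/5 - 48/5))*(-16) = (24 - 11)*(-16) = 13*(-16) = -208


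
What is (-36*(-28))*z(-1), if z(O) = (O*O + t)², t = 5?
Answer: 36288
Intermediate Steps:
z(O) = (5 + O²)² (z(O) = (O*O + 5)² = (O² + 5)² = (5 + O²)²)
(-36*(-28))*z(-1) = (-36*(-28))*(5 + (-1)²)² = 1008*(5 + 1)² = 1008*6² = 1008*36 = 36288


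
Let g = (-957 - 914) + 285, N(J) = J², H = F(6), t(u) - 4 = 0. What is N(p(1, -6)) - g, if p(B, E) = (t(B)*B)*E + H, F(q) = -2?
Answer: 2262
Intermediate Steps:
t(u) = 4 (t(u) = 4 + 0 = 4)
H = -2
p(B, E) = -2 + 4*B*E (p(B, E) = (4*B)*E - 2 = 4*B*E - 2 = -2 + 4*B*E)
g = -1586 (g = -1871 + 285 = -1586)
N(p(1, -6)) - g = (-2 + 4*1*(-6))² - 1*(-1586) = (-2 - 24)² + 1586 = (-26)² + 1586 = 676 + 1586 = 2262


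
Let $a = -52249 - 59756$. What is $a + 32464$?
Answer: $-79541$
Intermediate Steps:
$a = -112005$ ($a = -52249 - 59756 = -112005$)
$a + 32464 = -112005 + 32464 = -79541$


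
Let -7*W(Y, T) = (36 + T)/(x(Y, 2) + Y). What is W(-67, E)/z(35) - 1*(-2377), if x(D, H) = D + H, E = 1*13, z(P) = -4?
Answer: 1255049/528 ≈ 2377.0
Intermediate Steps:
E = 13
W(Y, T) = -(36 + T)/(7*(2 + 2*Y)) (W(Y, T) = -(36 + T)/(7*((Y + 2) + Y)) = -(36 + T)/(7*((2 + Y) + Y)) = -(36 + T)/(7*(2 + 2*Y)))
W(-67, E)/z(35) - 1*(-2377) = ((-36 - 1*13)/(14*(1 - 67)))/(-4) - 1*(-2377) = ((1/14)*(-36 - 13)/(-66))*(-¼) + 2377 = ((1/14)*(-1/66)*(-49))*(-¼) + 2377 = (7/132)*(-¼) + 2377 = -7/528 + 2377 = 1255049/528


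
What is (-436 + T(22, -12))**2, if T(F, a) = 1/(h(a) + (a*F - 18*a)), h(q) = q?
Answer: 684397921/3600 ≈ 1.9011e+5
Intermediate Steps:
T(F, a) = 1/(-17*a + F*a) (T(F, a) = 1/(a + (a*F - 18*a)) = 1/(a + (F*a - 18*a)) = 1/(a + (-18*a + F*a)) = 1/(-17*a + F*a))
(-436 + T(22, -12))**2 = (-436 + 1/((-12)*(-17 + 22)))**2 = (-436 - 1/12/5)**2 = (-436 - 1/12*1/5)**2 = (-436 - 1/60)**2 = (-26161/60)**2 = 684397921/3600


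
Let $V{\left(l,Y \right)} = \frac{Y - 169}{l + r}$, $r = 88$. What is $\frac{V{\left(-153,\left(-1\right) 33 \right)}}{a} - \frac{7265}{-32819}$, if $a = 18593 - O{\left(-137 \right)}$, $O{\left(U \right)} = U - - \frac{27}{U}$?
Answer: $\frac{1212655055331}{5473959939695} \approx 0.22153$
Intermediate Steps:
$O{\left(U \right)} = U + \frac{27}{U}$
$a = \frac{2566037}{137}$ ($a = 18593 - \left(-137 + \frac{27}{-137}\right) = 18593 - \left(-137 + 27 \left(- \frac{1}{137}\right)\right) = 18593 - \left(-137 - \frac{27}{137}\right) = 18593 - - \frac{18796}{137} = 18593 + \frac{18796}{137} = \frac{2566037}{137} \approx 18730.0$)
$V{\left(l,Y \right)} = \frac{-169 + Y}{88 + l}$ ($V{\left(l,Y \right)} = \frac{Y - 169}{l + 88} = \frac{-169 + Y}{88 + l}$)
$\frac{V{\left(-153,\left(-1\right) 33 \right)}}{a} - \frac{7265}{-32819} = \frac{\frac{1}{88 - 153} \left(-169 - 33\right)}{\frac{2566037}{137}} - \frac{7265}{-32819} = \frac{-169 - 33}{-65} \cdot \frac{137}{2566037} - - \frac{7265}{32819} = \left(- \frac{1}{65}\right) \left(-202\right) \frac{137}{2566037} + \frac{7265}{32819} = \frac{202}{65} \cdot \frac{137}{2566037} + \frac{7265}{32819} = \frac{27674}{166792405} + \frac{7265}{32819} = \frac{1212655055331}{5473959939695}$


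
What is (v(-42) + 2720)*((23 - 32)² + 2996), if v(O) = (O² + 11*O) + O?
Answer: 12246460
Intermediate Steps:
v(O) = O² + 12*O
(v(-42) + 2720)*((23 - 32)² + 2996) = (-42*(12 - 42) + 2720)*((23 - 32)² + 2996) = (-42*(-30) + 2720)*((-9)² + 2996) = (1260 + 2720)*(81 + 2996) = 3980*3077 = 12246460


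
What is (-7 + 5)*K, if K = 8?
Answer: -16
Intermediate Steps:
(-7 + 5)*K = (-7 + 5)*8 = -2*8 = -16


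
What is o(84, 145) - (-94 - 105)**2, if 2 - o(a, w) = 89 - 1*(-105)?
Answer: -39793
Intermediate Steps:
o(a, w) = -192 (o(a, w) = 2 - (89 - 1*(-105)) = 2 - (89 + 105) = 2 - 1*194 = 2 - 194 = -192)
o(84, 145) - (-94 - 105)**2 = -192 - (-94 - 105)**2 = -192 - 1*(-199)**2 = -192 - 1*39601 = -192 - 39601 = -39793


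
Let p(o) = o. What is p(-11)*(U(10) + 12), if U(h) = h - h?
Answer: -132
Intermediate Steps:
U(h) = 0
p(-11)*(U(10) + 12) = -11*(0 + 12) = -11*12 = -132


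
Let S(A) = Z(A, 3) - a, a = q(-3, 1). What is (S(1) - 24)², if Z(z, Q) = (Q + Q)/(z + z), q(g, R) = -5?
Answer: 256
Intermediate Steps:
a = -5
Z(z, Q) = Q/z (Z(z, Q) = (2*Q)/((2*z)) = (2*Q)*(1/(2*z)) = Q/z)
S(A) = 5 + 3/A (S(A) = 3/A - 1*(-5) = 3/A + 5 = 5 + 3/A)
(S(1) - 24)² = ((5 + 3/1) - 24)² = ((5 + 3*1) - 24)² = ((5 + 3) - 24)² = (8 - 24)² = (-16)² = 256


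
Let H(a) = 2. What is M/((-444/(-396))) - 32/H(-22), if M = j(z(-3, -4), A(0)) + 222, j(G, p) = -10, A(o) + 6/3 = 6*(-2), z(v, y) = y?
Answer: 6404/37 ≈ 173.08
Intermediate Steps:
A(o) = -14 (A(o) = -2 + 6*(-2) = -2 - 12 = -14)
M = 212 (M = -10 + 222 = 212)
M/((-444/(-396))) - 32/H(-22) = 212/((-444/(-396))) - 32/2 = 212/((-444*(-1/396))) - 32*½ = 212/(37/33) - 16 = 212*(33/37) - 16 = 6996/37 - 16 = 6404/37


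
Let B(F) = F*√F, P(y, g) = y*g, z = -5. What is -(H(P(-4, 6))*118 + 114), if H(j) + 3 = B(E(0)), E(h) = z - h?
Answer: 240 + 590*I*√5 ≈ 240.0 + 1319.3*I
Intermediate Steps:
P(y, g) = g*y
E(h) = -5 - h
B(F) = F^(3/2)
H(j) = -3 - 5*I*√5 (H(j) = -3 + (-5 - 1*0)^(3/2) = -3 + (-5 + 0)^(3/2) = -3 + (-5)^(3/2) = -3 - 5*I*√5)
-(H(P(-4, 6))*118 + 114) = -((-3 - 5*I*√5)*118 + 114) = -((-354 - 590*I*√5) + 114) = -(-240 - 590*I*√5) = 240 + 590*I*√5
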